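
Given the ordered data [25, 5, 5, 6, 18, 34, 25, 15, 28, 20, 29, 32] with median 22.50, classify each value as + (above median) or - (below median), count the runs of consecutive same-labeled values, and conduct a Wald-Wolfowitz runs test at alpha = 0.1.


Step 1: Compute median = 22.50; label A = above, B = below.
Labels in order: ABBBBAABABAA  (n_A = 6, n_B = 6)
Step 2: Count runs R = 7.
Step 3: Under H0 (random ordering), E[R] = 2*n_A*n_B/(n_A+n_B) + 1 = 2*6*6/12 + 1 = 7.0000.
        Var[R] = 2*n_A*n_B*(2*n_A*n_B - n_A - n_B) / ((n_A+n_B)^2 * (n_A+n_B-1)) = 4320/1584 = 2.7273.
        SD[R] = 1.6514.
Step 4: R = E[R], so z = 0 with no continuity correction.
Step 5: Two-sided p-value via normal approximation = 2*(1 - Phi(|z|)) = 1.000000.
Step 6: alpha = 0.1. fail to reject H0.

R = 7, z = 0.0000, p = 1.000000, fail to reject H0.


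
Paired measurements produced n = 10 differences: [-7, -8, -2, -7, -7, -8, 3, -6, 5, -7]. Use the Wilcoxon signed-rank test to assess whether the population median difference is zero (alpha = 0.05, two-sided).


Step 1: Drop any zero differences (none here) and take |d_i|.
|d| = [7, 8, 2, 7, 7, 8, 3, 6, 5, 7]
Step 2: Midrank |d_i| (ties get averaged ranks).
ranks: |7|->6.5, |8|->9.5, |2|->1, |7|->6.5, |7|->6.5, |8|->9.5, |3|->2, |6|->4, |5|->3, |7|->6.5
Step 3: Attach original signs; sum ranks with positive sign and with negative sign.
W+ = 2 + 3 = 5
W- = 6.5 + 9.5 + 1 + 6.5 + 6.5 + 9.5 + 4 + 6.5 = 50
(Check: W+ + W- = 55 should equal n(n+1)/2 = 55.)
Step 4: Test statistic W = min(W+, W-) = 5.
Step 5: Ties in |d|, so use the tie-corrected normal approximation.
        E[W] = n(n+1)/4 = 10*11/4 = 27.5.
        Tie groups: |d|=7 (t=4), |d|=8 (t=2); sum(t^3 - t) = 66.
        Var[W] = n(n+1)(2n+1)/24 - sum(t^3-t)/48 = 2310/24 - 66/48 = 94.875.
        z = (W - E[W]) / sqrt(Var[W]) = (5 - 27.5) / 9.7404 = -2.3100.
        Two-sided p = 2*Phi(z) = 0.020890.
Step 6: alpha = 0.05. reject H0.

W+ = 5, W- = 50, W = min = 5, p = 0.020890, reject H0.


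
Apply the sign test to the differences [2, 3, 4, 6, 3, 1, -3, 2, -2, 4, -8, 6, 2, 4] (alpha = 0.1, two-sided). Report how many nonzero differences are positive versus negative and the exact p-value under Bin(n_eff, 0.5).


Step 1: Discard zero differences. Original n = 14; n_eff = number of nonzero differences = 14.
Nonzero differences (with sign): +2, +3, +4, +6, +3, +1, -3, +2, -2, +4, -8, +6, +2, +4
Step 2: Count signs: positive = 11, negative = 3.
Step 3: Under H0: P(positive) = 0.5, so the number of positives S ~ Bin(14, 0.5).
Step 4: Two-sided exact p-value = sum of Bin(14,0.5) probabilities at or below the observed probability = 0.057373.
Step 5: alpha = 0.1. reject H0.

n_eff = 14, pos = 11, neg = 3, p = 0.057373, reject H0.


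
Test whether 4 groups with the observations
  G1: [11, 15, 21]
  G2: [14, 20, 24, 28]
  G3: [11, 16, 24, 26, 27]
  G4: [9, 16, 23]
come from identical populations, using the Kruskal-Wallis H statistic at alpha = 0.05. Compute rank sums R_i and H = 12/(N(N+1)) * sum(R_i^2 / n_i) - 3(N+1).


Step 1: Combine all N = 15 observations and assign midranks.
sorted (value, group, rank): (9,G4,1), (11,G1,2.5), (11,G3,2.5), (14,G2,4), (15,G1,5), (16,G3,6.5), (16,G4,6.5), (20,G2,8), (21,G1,9), (23,G4,10), (24,G2,11.5), (24,G3,11.5), (26,G3,13), (27,G3,14), (28,G2,15)
Step 2: Sum ranks within each group.
R_1 = 16.5 (n_1 = 3)
R_2 = 38.5 (n_2 = 4)
R_3 = 47.5 (n_3 = 5)
R_4 = 17.5 (n_4 = 3)
Step 3: H = 12/(N(N+1)) * sum(R_i^2/n_i) - 3(N+1)
     = 12/(15*16) * (16.5^2/3 + 38.5^2/4 + 47.5^2/5 + 17.5^2/3) - 3*16
     = 0.050000 * 1014.65 - 48
     = 2.732292.
Step 4: Ties present; correction factor C = 1 - 18/(15^3 - 15) = 0.994643. Corrected H = 2.732292 / 0.994643 = 2.747008.
Step 5: Under H0, H ~ chi^2(3); p-value = 0.432298.
Step 6: alpha = 0.05. fail to reject H0.

H = 2.7470, df = 3, p = 0.432298, fail to reject H0.


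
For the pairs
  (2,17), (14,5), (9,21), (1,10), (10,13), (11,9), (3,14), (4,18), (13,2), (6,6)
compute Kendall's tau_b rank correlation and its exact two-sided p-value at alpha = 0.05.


Step 1: Enumerate the 45 unordered pairs (i,j) with i<j and classify each by sign(x_j-x_i) * sign(y_j-y_i).
  (1,2):dx=+12,dy=-12->D; (1,3):dx=+7,dy=+4->C; (1,4):dx=-1,dy=-7->C; (1,5):dx=+8,dy=-4->D
  (1,6):dx=+9,dy=-8->D; (1,7):dx=+1,dy=-3->D; (1,8):dx=+2,dy=+1->C; (1,9):dx=+11,dy=-15->D
  (1,10):dx=+4,dy=-11->D; (2,3):dx=-5,dy=+16->D; (2,4):dx=-13,dy=+5->D; (2,5):dx=-4,dy=+8->D
  (2,6):dx=-3,dy=+4->D; (2,7):dx=-11,dy=+9->D; (2,8):dx=-10,dy=+13->D; (2,9):dx=-1,dy=-3->C
  (2,10):dx=-8,dy=+1->D; (3,4):dx=-8,dy=-11->C; (3,5):dx=+1,dy=-8->D; (3,6):dx=+2,dy=-12->D
  (3,7):dx=-6,dy=-7->C; (3,8):dx=-5,dy=-3->C; (3,9):dx=+4,dy=-19->D; (3,10):dx=-3,dy=-15->C
  (4,5):dx=+9,dy=+3->C; (4,6):dx=+10,dy=-1->D; (4,7):dx=+2,dy=+4->C; (4,8):dx=+3,dy=+8->C
  (4,9):dx=+12,dy=-8->D; (4,10):dx=+5,dy=-4->D; (5,6):dx=+1,dy=-4->D; (5,7):dx=-7,dy=+1->D
  (5,8):dx=-6,dy=+5->D; (5,9):dx=+3,dy=-11->D; (5,10):dx=-4,dy=-7->C; (6,7):dx=-8,dy=+5->D
  (6,8):dx=-7,dy=+9->D; (6,9):dx=+2,dy=-7->D; (6,10):dx=-5,dy=-3->C; (7,8):dx=+1,dy=+4->C
  (7,9):dx=+10,dy=-12->D; (7,10):dx=+3,dy=-8->D; (8,9):dx=+9,dy=-16->D; (8,10):dx=+2,dy=-12->D
  (9,10):dx=-7,dy=+4->D
Step 2: C = 14, D = 31, total pairs = 45.
Step 3: tau = (C - D)/(n(n-1)/2) = (14 - 31)/45 = -0.377778.
Step 4: Exact two-sided p-value (enumerate n! = 3628800 permutations of y under H0): p = 0.155742.
Step 5: alpha = 0.05. fail to reject H0.

tau_b = -0.3778 (C=14, D=31), p = 0.155742, fail to reject H0.


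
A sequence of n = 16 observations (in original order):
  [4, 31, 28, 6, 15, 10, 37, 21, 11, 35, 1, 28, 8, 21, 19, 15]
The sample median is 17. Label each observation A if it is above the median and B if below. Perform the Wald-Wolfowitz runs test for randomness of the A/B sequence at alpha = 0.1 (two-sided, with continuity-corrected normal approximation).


Step 1: Compute median = 17; label A = above, B = below.
Labels in order: BAABBBAABABABAAB  (n_A = 8, n_B = 8)
Step 2: Count runs R = 11.
Step 3: Under H0 (random ordering), E[R] = 2*n_A*n_B/(n_A+n_B) + 1 = 2*8*8/16 + 1 = 9.0000.
        Var[R] = 2*n_A*n_B*(2*n_A*n_B - n_A - n_B) / ((n_A+n_B)^2 * (n_A+n_B-1)) = 14336/3840 = 3.7333.
        SD[R] = 1.9322.
Step 4: Continuity-corrected z = (R - 0.5 - E[R]) / SD[R] = (11 - 0.5 - 9.0000) / 1.9322 = 0.7763.
Step 5: Two-sided p-value via normal approximation = 2*(1 - Phi(|z|)) = 0.437558.
Step 6: alpha = 0.1. fail to reject H0.

R = 11, z = 0.7763, p = 0.437558, fail to reject H0.


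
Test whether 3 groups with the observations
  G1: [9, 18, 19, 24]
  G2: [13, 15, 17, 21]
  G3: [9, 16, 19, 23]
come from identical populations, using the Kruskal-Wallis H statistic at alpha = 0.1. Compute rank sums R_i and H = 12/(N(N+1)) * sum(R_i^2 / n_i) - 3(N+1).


Step 1: Combine all N = 12 observations and assign midranks.
sorted (value, group, rank): (9,G1,1.5), (9,G3,1.5), (13,G2,3), (15,G2,4), (16,G3,5), (17,G2,6), (18,G1,7), (19,G1,8.5), (19,G3,8.5), (21,G2,10), (23,G3,11), (24,G1,12)
Step 2: Sum ranks within each group.
R_1 = 29 (n_1 = 4)
R_2 = 23 (n_2 = 4)
R_3 = 26 (n_3 = 4)
Step 3: H = 12/(N(N+1)) * sum(R_i^2/n_i) - 3(N+1)
     = 12/(12*13) * (29^2/4 + 23^2/4 + 26^2/4) - 3*13
     = 0.076923 * 511.5 - 39
     = 0.346154.
Step 4: Ties present; correction factor C = 1 - 12/(12^3 - 12) = 0.993007. Corrected H = 0.346154 / 0.993007 = 0.348592.
Step 5: Under H0, H ~ chi^2(2); p-value = 0.840048.
Step 6: alpha = 0.1. fail to reject H0.

H = 0.3486, df = 2, p = 0.840048, fail to reject H0.


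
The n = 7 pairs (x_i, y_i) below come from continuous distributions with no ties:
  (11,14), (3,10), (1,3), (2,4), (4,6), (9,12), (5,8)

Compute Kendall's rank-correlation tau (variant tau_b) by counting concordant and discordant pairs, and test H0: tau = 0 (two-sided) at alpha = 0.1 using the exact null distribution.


Step 1: Enumerate the 21 unordered pairs (i,j) with i<j and classify each by sign(x_j-x_i) * sign(y_j-y_i).
  (1,2):dx=-8,dy=-4->C; (1,3):dx=-10,dy=-11->C; (1,4):dx=-9,dy=-10->C; (1,5):dx=-7,dy=-8->C
  (1,6):dx=-2,dy=-2->C; (1,7):dx=-6,dy=-6->C; (2,3):dx=-2,dy=-7->C; (2,4):dx=-1,dy=-6->C
  (2,5):dx=+1,dy=-4->D; (2,6):dx=+6,dy=+2->C; (2,7):dx=+2,dy=-2->D; (3,4):dx=+1,dy=+1->C
  (3,5):dx=+3,dy=+3->C; (3,6):dx=+8,dy=+9->C; (3,7):dx=+4,dy=+5->C; (4,5):dx=+2,dy=+2->C
  (4,6):dx=+7,dy=+8->C; (4,7):dx=+3,dy=+4->C; (5,6):dx=+5,dy=+6->C; (5,7):dx=+1,dy=+2->C
  (6,7):dx=-4,dy=-4->C
Step 2: C = 19, D = 2, total pairs = 21.
Step 3: tau = (C - D)/(n(n-1)/2) = (19 - 2)/21 = 0.809524.
Step 4: Exact two-sided p-value (enumerate n! = 5040 permutations of y under H0): p = 0.010714.
Step 5: alpha = 0.1. reject H0.

tau_b = 0.8095 (C=19, D=2), p = 0.010714, reject H0.


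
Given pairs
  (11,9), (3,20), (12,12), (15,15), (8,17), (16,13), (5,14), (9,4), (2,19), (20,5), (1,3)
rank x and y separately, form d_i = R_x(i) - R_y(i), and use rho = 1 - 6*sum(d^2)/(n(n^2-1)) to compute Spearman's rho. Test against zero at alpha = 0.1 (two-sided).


Step 1: Rank x and y separately (midranks; no ties here).
rank(x): 11->7, 3->3, 12->8, 15->9, 8->5, 16->10, 5->4, 9->6, 2->2, 20->11, 1->1
rank(y): 9->4, 20->11, 12->5, 15->8, 17->9, 13->6, 14->7, 4->2, 19->10, 5->3, 3->1
Step 2: d_i = R_x(i) - R_y(i); compute d_i^2.
  (7-4)^2=9, (3-11)^2=64, (8-5)^2=9, (9-8)^2=1, (5-9)^2=16, (10-6)^2=16, (4-7)^2=9, (6-2)^2=16, (2-10)^2=64, (11-3)^2=64, (1-1)^2=0
sum(d^2) = 268.
Step 3: rho = 1 - 6*268 / (11*(11^2 - 1)) = 1 - 1608/1320 = -0.218182.
Step 4: Under H0, t = rho * sqrt((n-2)/(1-rho^2)) = -0.6707 ~ t(9).
Step 5: Two-sided p-value from the t-distribution with 9 df = 0.519248.
Step 6: alpha = 0.1. fail to reject H0.

rho = -0.2182, p = 0.519248, fail to reject H0 at alpha = 0.1.


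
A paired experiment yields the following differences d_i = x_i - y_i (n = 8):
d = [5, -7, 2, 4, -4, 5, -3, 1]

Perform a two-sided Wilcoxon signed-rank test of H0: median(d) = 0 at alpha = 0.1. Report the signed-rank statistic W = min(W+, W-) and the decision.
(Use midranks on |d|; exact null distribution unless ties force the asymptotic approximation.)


Step 1: Drop any zero differences (none here) and take |d_i|.
|d| = [5, 7, 2, 4, 4, 5, 3, 1]
Step 2: Midrank |d_i| (ties get averaged ranks).
ranks: |5|->6.5, |7|->8, |2|->2, |4|->4.5, |4|->4.5, |5|->6.5, |3|->3, |1|->1
Step 3: Attach original signs; sum ranks with positive sign and with negative sign.
W+ = 6.5 + 2 + 4.5 + 6.5 + 1 = 20.5
W- = 8 + 4.5 + 3 = 15.5
(Check: W+ + W- = 36 should equal n(n+1)/2 = 36.)
Step 4: Test statistic W = min(W+, W-) = 15.5.
Step 5: Ties in |d|, so use the tie-corrected normal approximation.
        E[W] = n(n+1)/4 = 8*9/4 = 18.
        Tie groups: |d|=4 (t=2), |d|=5 (t=2); sum(t^3 - t) = 12.
        Var[W] = n(n+1)(2n+1)/24 - sum(t^3-t)/48 = 1224/24 - 12/48 = 50.75.
        z = (W - E[W]) / sqrt(Var[W]) = (15.5 - 18) / 7.1239 = -0.3509.
        Two-sided p = 2*Phi(z) = 0.725640.
Step 6: alpha = 0.1. fail to reject H0.

W+ = 20.5, W- = 15.5, W = min = 15.5, p = 0.725640, fail to reject H0.


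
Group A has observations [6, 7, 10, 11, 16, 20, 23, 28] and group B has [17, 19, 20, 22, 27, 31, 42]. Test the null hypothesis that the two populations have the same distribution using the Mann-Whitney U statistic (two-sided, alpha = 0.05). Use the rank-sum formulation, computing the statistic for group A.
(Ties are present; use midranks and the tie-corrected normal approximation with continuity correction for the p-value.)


Step 1: Combine and sort all 15 observations; assign midranks.
sorted (value, group): (6,X), (7,X), (10,X), (11,X), (16,X), (17,Y), (19,Y), (20,X), (20,Y), (22,Y), (23,X), (27,Y), (28,X), (31,Y), (42,Y)
ranks: 6->1, 7->2, 10->3, 11->4, 16->5, 17->6, 19->7, 20->8.5, 20->8.5, 22->10, 23->11, 27->12, 28->13, 31->14, 42->15
Step 2: Rank sum for X: R1 = 1 + 2 + 3 + 4 + 5 + 8.5 + 11 + 13 = 47.5.
Step 3: U_X = R1 - n1(n1+1)/2 = 47.5 - 8*9/2 = 47.5 - 36 = 11.5.
       U_Y = n1*n2 - U_X = 56 - 11.5 = 44.5.
Step 4: Ties are present, so use the tie-corrected normal approximation (with continuity correction) for the p-value.
Step 5: p-value = 0.063840; compare to alpha = 0.05. fail to reject H0.

U_X = 11.5, p = 0.063840, fail to reject H0 at alpha = 0.05.


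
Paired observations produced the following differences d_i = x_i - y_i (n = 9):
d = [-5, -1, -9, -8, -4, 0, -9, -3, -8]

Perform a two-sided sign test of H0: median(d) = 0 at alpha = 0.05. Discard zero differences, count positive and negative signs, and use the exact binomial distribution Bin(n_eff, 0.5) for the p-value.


Step 1: Discard zero differences. Original n = 9; n_eff = number of nonzero differences = 8.
Nonzero differences (with sign): -5, -1, -9, -8, -4, -9, -3, -8
Step 2: Count signs: positive = 0, negative = 8.
Step 3: Under H0: P(positive) = 0.5, so the number of positives S ~ Bin(8, 0.5).
Step 4: Two-sided exact p-value = sum of Bin(8,0.5) probabilities at or below the observed probability = 0.007812.
Step 5: alpha = 0.05. reject H0.

n_eff = 8, pos = 0, neg = 8, p = 0.007812, reject H0.


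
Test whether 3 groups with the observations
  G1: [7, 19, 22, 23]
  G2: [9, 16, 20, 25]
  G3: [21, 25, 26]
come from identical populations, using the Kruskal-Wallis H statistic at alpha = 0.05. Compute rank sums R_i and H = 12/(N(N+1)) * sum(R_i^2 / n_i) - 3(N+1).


Step 1: Combine all N = 11 observations and assign midranks.
sorted (value, group, rank): (7,G1,1), (9,G2,2), (16,G2,3), (19,G1,4), (20,G2,5), (21,G3,6), (22,G1,7), (23,G1,8), (25,G2,9.5), (25,G3,9.5), (26,G3,11)
Step 2: Sum ranks within each group.
R_1 = 20 (n_1 = 4)
R_2 = 19.5 (n_2 = 4)
R_3 = 26.5 (n_3 = 3)
Step 3: H = 12/(N(N+1)) * sum(R_i^2/n_i) - 3(N+1)
     = 12/(11*12) * (20^2/4 + 19.5^2/4 + 26.5^2/3) - 3*12
     = 0.090909 * 429.146 - 36
     = 3.013258.
Step 4: Ties present; correction factor C = 1 - 6/(11^3 - 11) = 0.995455. Corrected H = 3.013258 / 0.995455 = 3.027017.
Step 5: Under H0, H ~ chi^2(2); p-value = 0.220136.
Step 6: alpha = 0.05. fail to reject H0.

H = 3.0270, df = 2, p = 0.220136, fail to reject H0.


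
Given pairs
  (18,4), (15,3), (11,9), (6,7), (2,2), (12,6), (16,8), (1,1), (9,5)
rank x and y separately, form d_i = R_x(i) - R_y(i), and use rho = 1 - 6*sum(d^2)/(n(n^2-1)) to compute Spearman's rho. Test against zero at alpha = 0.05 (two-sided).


Step 1: Rank x and y separately (midranks; no ties here).
rank(x): 18->9, 15->7, 11->5, 6->3, 2->2, 12->6, 16->8, 1->1, 9->4
rank(y): 4->4, 3->3, 9->9, 7->7, 2->2, 6->6, 8->8, 1->1, 5->5
Step 2: d_i = R_x(i) - R_y(i); compute d_i^2.
  (9-4)^2=25, (7-3)^2=16, (5-9)^2=16, (3-7)^2=16, (2-2)^2=0, (6-6)^2=0, (8-8)^2=0, (1-1)^2=0, (4-5)^2=1
sum(d^2) = 74.
Step 3: rho = 1 - 6*74 / (9*(9^2 - 1)) = 1 - 444/720 = 0.383333.
Step 4: Under H0, t = rho * sqrt((n-2)/(1-rho^2)) = 1.0981 ~ t(7).
Step 5: Two-sided p-value from the t-distribution with 7 df = 0.308495.
Step 6: alpha = 0.05. fail to reject H0.

rho = 0.3833, p = 0.308495, fail to reject H0 at alpha = 0.05.


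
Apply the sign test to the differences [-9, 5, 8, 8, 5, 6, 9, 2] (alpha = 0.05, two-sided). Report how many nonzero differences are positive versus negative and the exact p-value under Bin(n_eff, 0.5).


Step 1: Discard zero differences. Original n = 8; n_eff = number of nonzero differences = 8.
Nonzero differences (with sign): -9, +5, +8, +8, +5, +6, +9, +2
Step 2: Count signs: positive = 7, negative = 1.
Step 3: Under H0: P(positive) = 0.5, so the number of positives S ~ Bin(8, 0.5).
Step 4: Two-sided exact p-value = sum of Bin(8,0.5) probabilities at or below the observed probability = 0.070312.
Step 5: alpha = 0.05. fail to reject H0.

n_eff = 8, pos = 7, neg = 1, p = 0.070312, fail to reject H0.


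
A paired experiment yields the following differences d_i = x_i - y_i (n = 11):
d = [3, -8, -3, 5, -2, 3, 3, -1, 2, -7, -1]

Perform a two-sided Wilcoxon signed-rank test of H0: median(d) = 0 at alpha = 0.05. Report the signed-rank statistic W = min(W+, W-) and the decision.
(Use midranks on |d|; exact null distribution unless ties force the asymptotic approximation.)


Step 1: Drop any zero differences (none here) and take |d_i|.
|d| = [3, 8, 3, 5, 2, 3, 3, 1, 2, 7, 1]
Step 2: Midrank |d_i| (ties get averaged ranks).
ranks: |3|->6.5, |8|->11, |3|->6.5, |5|->9, |2|->3.5, |3|->6.5, |3|->6.5, |1|->1.5, |2|->3.5, |7|->10, |1|->1.5
Step 3: Attach original signs; sum ranks with positive sign and with negative sign.
W+ = 6.5 + 9 + 6.5 + 6.5 + 3.5 = 32
W- = 11 + 6.5 + 3.5 + 1.5 + 10 + 1.5 = 34
(Check: W+ + W- = 66 should equal n(n+1)/2 = 66.)
Step 4: Test statistic W = min(W+, W-) = 32.
Step 5: Ties in |d|, so use the tie-corrected normal approximation.
        E[W] = n(n+1)/4 = 11*12/4 = 33.
        Tie groups: |d|=1 (t=2), |d|=2 (t=2), |d|=3 (t=4); sum(t^3 - t) = 72.
        Var[W] = n(n+1)(2n+1)/24 - sum(t^3-t)/48 = 3036/24 - 72/48 = 125.
        z = (W - E[W]) / sqrt(Var[W]) = (32 - 33) / 11.1803 = -0.0894.
        Two-sided p = 2*Phi(z) = 0.928730.
Step 6: alpha = 0.05. fail to reject H0.

W+ = 32, W- = 34, W = min = 32, p = 0.928730, fail to reject H0.


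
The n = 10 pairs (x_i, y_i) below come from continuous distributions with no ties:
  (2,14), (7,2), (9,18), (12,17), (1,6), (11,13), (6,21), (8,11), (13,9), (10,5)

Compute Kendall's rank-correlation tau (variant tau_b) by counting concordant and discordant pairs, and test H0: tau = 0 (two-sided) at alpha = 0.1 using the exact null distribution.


Step 1: Enumerate the 45 unordered pairs (i,j) with i<j and classify each by sign(x_j-x_i) * sign(y_j-y_i).
  (1,2):dx=+5,dy=-12->D; (1,3):dx=+7,dy=+4->C; (1,4):dx=+10,dy=+3->C; (1,5):dx=-1,dy=-8->C
  (1,6):dx=+9,dy=-1->D; (1,7):dx=+4,dy=+7->C; (1,8):dx=+6,dy=-3->D; (1,9):dx=+11,dy=-5->D
  (1,10):dx=+8,dy=-9->D; (2,3):dx=+2,dy=+16->C; (2,4):dx=+5,dy=+15->C; (2,5):dx=-6,dy=+4->D
  (2,6):dx=+4,dy=+11->C; (2,7):dx=-1,dy=+19->D; (2,8):dx=+1,dy=+9->C; (2,9):dx=+6,dy=+7->C
  (2,10):dx=+3,dy=+3->C; (3,4):dx=+3,dy=-1->D; (3,5):dx=-8,dy=-12->C; (3,6):dx=+2,dy=-5->D
  (3,7):dx=-3,dy=+3->D; (3,8):dx=-1,dy=-7->C; (3,9):dx=+4,dy=-9->D; (3,10):dx=+1,dy=-13->D
  (4,5):dx=-11,dy=-11->C; (4,6):dx=-1,dy=-4->C; (4,7):dx=-6,dy=+4->D; (4,8):dx=-4,dy=-6->C
  (4,9):dx=+1,dy=-8->D; (4,10):dx=-2,dy=-12->C; (5,6):dx=+10,dy=+7->C; (5,7):dx=+5,dy=+15->C
  (5,8):dx=+7,dy=+5->C; (5,9):dx=+12,dy=+3->C; (5,10):dx=+9,dy=-1->D; (6,7):dx=-5,dy=+8->D
  (6,8):dx=-3,dy=-2->C; (6,9):dx=+2,dy=-4->D; (6,10):dx=-1,dy=-8->C; (7,8):dx=+2,dy=-10->D
  (7,9):dx=+7,dy=-12->D; (7,10):dx=+4,dy=-16->D; (8,9):dx=+5,dy=-2->D; (8,10):dx=+2,dy=-6->D
  (9,10):dx=-3,dy=-4->C
Step 2: C = 23, D = 22, total pairs = 45.
Step 3: tau = (C - D)/(n(n-1)/2) = (23 - 22)/45 = 0.022222.
Step 4: Exact two-sided p-value (enumerate n! = 3628800 permutations of y under H0): p = 1.000000.
Step 5: alpha = 0.1. fail to reject H0.

tau_b = 0.0222 (C=23, D=22), p = 1.000000, fail to reject H0.


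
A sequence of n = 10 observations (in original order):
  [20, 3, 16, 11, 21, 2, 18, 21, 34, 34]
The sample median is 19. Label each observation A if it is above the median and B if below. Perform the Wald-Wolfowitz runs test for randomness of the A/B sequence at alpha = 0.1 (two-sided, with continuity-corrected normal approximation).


Step 1: Compute median = 19; label A = above, B = below.
Labels in order: ABBBABBAAA  (n_A = 5, n_B = 5)
Step 2: Count runs R = 5.
Step 3: Under H0 (random ordering), E[R] = 2*n_A*n_B/(n_A+n_B) + 1 = 2*5*5/10 + 1 = 6.0000.
        Var[R] = 2*n_A*n_B*(2*n_A*n_B - n_A - n_B) / ((n_A+n_B)^2 * (n_A+n_B-1)) = 2000/900 = 2.2222.
        SD[R] = 1.4907.
Step 4: Continuity-corrected z = (R + 0.5 - E[R]) / SD[R] = (5 + 0.5 - 6.0000) / 1.4907 = -0.3354.
Step 5: Two-sided p-value via normal approximation = 2*(1 - Phi(|z|)) = 0.737316.
Step 6: alpha = 0.1. fail to reject H0.

R = 5, z = -0.3354, p = 0.737316, fail to reject H0.


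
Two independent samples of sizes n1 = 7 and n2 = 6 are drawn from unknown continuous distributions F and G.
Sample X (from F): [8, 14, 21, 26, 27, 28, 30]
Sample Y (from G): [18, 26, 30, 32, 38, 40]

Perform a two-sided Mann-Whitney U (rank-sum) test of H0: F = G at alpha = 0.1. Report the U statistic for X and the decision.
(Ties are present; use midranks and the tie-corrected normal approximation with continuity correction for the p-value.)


Step 1: Combine and sort all 13 observations; assign midranks.
sorted (value, group): (8,X), (14,X), (18,Y), (21,X), (26,X), (26,Y), (27,X), (28,X), (30,X), (30,Y), (32,Y), (38,Y), (40,Y)
ranks: 8->1, 14->2, 18->3, 21->4, 26->5.5, 26->5.5, 27->7, 28->8, 30->9.5, 30->9.5, 32->11, 38->12, 40->13
Step 2: Rank sum for X: R1 = 1 + 2 + 4 + 5.5 + 7 + 8 + 9.5 = 37.
Step 3: U_X = R1 - n1(n1+1)/2 = 37 - 7*8/2 = 37 - 28 = 9.
       U_Y = n1*n2 - U_X = 42 - 9 = 33.
Step 4: Ties are present, so use the tie-corrected normal approximation (with continuity correction) for the p-value.
Step 5: p-value = 0.099478; compare to alpha = 0.1. reject H0.

U_X = 9, p = 0.099478, reject H0 at alpha = 0.1.


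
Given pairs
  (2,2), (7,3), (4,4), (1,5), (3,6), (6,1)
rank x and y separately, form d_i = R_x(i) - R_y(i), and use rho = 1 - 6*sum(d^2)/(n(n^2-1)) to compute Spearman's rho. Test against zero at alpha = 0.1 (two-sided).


Step 1: Rank x and y separately (midranks; no ties here).
rank(x): 2->2, 7->6, 4->4, 1->1, 3->3, 6->5
rank(y): 2->2, 3->3, 4->4, 5->5, 6->6, 1->1
Step 2: d_i = R_x(i) - R_y(i); compute d_i^2.
  (2-2)^2=0, (6-3)^2=9, (4-4)^2=0, (1-5)^2=16, (3-6)^2=9, (5-1)^2=16
sum(d^2) = 50.
Step 3: rho = 1 - 6*50 / (6*(6^2 - 1)) = 1 - 300/210 = -0.428571.
Step 4: Under H0, t = rho * sqrt((n-2)/(1-rho^2)) = -0.9487 ~ t(4).
Step 5: Two-sided p-value from the t-distribution with 4 df = 0.396501.
Step 6: alpha = 0.1. fail to reject H0.

rho = -0.4286, p = 0.396501, fail to reject H0 at alpha = 0.1.


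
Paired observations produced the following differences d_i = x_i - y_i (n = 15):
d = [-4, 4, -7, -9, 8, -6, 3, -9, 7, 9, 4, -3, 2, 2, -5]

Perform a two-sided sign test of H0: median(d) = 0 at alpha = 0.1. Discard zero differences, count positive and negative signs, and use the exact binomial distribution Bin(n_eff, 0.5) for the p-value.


Step 1: Discard zero differences. Original n = 15; n_eff = number of nonzero differences = 15.
Nonzero differences (with sign): -4, +4, -7, -9, +8, -6, +3, -9, +7, +9, +4, -3, +2, +2, -5
Step 2: Count signs: positive = 8, negative = 7.
Step 3: Under H0: P(positive) = 0.5, so the number of positives S ~ Bin(15, 0.5).
Step 4: Two-sided exact p-value = sum of Bin(15,0.5) probabilities at or below the observed probability = 1.000000.
Step 5: alpha = 0.1. fail to reject H0.

n_eff = 15, pos = 8, neg = 7, p = 1.000000, fail to reject H0.


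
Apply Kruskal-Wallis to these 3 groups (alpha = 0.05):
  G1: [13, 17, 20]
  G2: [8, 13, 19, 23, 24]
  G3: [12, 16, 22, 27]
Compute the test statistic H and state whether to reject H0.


Step 1: Combine all N = 12 observations and assign midranks.
sorted (value, group, rank): (8,G2,1), (12,G3,2), (13,G1,3.5), (13,G2,3.5), (16,G3,5), (17,G1,6), (19,G2,7), (20,G1,8), (22,G3,9), (23,G2,10), (24,G2,11), (27,G3,12)
Step 2: Sum ranks within each group.
R_1 = 17.5 (n_1 = 3)
R_2 = 32.5 (n_2 = 5)
R_3 = 28 (n_3 = 4)
Step 3: H = 12/(N(N+1)) * sum(R_i^2/n_i) - 3(N+1)
     = 12/(12*13) * (17.5^2/3 + 32.5^2/5 + 28^2/4) - 3*13
     = 0.076923 * 509.333 - 39
     = 0.179487.
Step 4: Ties present; correction factor C = 1 - 6/(12^3 - 12) = 0.996503. Corrected H = 0.179487 / 0.996503 = 0.180117.
Step 5: Under H0, H ~ chi^2(2); p-value = 0.913878.
Step 6: alpha = 0.05. fail to reject H0.

H = 0.1801, df = 2, p = 0.913878, fail to reject H0.


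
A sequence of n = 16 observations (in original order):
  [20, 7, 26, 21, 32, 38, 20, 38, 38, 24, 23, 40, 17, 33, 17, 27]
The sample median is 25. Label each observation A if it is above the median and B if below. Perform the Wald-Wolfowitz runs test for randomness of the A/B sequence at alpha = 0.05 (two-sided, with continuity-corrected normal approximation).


Step 1: Compute median = 25; label A = above, B = below.
Labels in order: BBABAABAABBABABA  (n_A = 8, n_B = 8)
Step 2: Count runs R = 12.
Step 3: Under H0 (random ordering), E[R] = 2*n_A*n_B/(n_A+n_B) + 1 = 2*8*8/16 + 1 = 9.0000.
        Var[R] = 2*n_A*n_B*(2*n_A*n_B - n_A - n_B) / ((n_A+n_B)^2 * (n_A+n_B-1)) = 14336/3840 = 3.7333.
        SD[R] = 1.9322.
Step 4: Continuity-corrected z = (R - 0.5 - E[R]) / SD[R] = (12 - 0.5 - 9.0000) / 1.9322 = 1.2939.
Step 5: Two-sided p-value via normal approximation = 2*(1 - Phi(|z|)) = 0.195709.
Step 6: alpha = 0.05. fail to reject H0.

R = 12, z = 1.2939, p = 0.195709, fail to reject H0.


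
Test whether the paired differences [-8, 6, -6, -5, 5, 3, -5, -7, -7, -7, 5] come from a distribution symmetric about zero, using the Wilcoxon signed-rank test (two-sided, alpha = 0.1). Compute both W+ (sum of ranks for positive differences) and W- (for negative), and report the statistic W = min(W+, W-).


Step 1: Drop any zero differences (none here) and take |d_i|.
|d| = [8, 6, 6, 5, 5, 3, 5, 7, 7, 7, 5]
Step 2: Midrank |d_i| (ties get averaged ranks).
ranks: |8|->11, |6|->6.5, |6|->6.5, |5|->3.5, |5|->3.5, |3|->1, |5|->3.5, |7|->9, |7|->9, |7|->9, |5|->3.5
Step 3: Attach original signs; sum ranks with positive sign and with negative sign.
W+ = 6.5 + 3.5 + 1 + 3.5 = 14.5
W- = 11 + 6.5 + 3.5 + 3.5 + 9 + 9 + 9 = 51.5
(Check: W+ + W- = 66 should equal n(n+1)/2 = 66.)
Step 4: Test statistic W = min(W+, W-) = 14.5.
Step 5: Ties in |d|, so use the tie-corrected normal approximation.
        E[W] = n(n+1)/4 = 11*12/4 = 33.
        Tie groups: |d|=5 (t=4), |d|=6 (t=2), |d|=7 (t=3); sum(t^3 - t) = 90.
        Var[W] = n(n+1)(2n+1)/24 - sum(t^3-t)/48 = 3036/24 - 90/48 = 124.625.
        z = (W - E[W]) / sqrt(Var[W]) = (14.5 - 33) / 11.1636 = -1.6572.
        Two-sided p = 2*Phi(z) = 0.097484.
Step 6: alpha = 0.1. reject H0.

W+ = 14.5, W- = 51.5, W = min = 14.5, p = 0.097484, reject H0.


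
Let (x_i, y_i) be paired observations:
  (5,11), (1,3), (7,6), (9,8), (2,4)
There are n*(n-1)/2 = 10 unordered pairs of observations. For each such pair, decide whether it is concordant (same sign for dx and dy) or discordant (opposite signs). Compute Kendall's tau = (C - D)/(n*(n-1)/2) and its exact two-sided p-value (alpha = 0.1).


Step 1: Enumerate the 10 unordered pairs (i,j) with i<j and classify each by sign(x_j-x_i) * sign(y_j-y_i).
  (1,2):dx=-4,dy=-8->C; (1,3):dx=+2,dy=-5->D; (1,4):dx=+4,dy=-3->D; (1,5):dx=-3,dy=-7->C
  (2,3):dx=+6,dy=+3->C; (2,4):dx=+8,dy=+5->C; (2,5):dx=+1,dy=+1->C; (3,4):dx=+2,dy=+2->C
  (3,5):dx=-5,dy=-2->C; (4,5):dx=-7,dy=-4->C
Step 2: C = 8, D = 2, total pairs = 10.
Step 3: tau = (C - D)/(n(n-1)/2) = (8 - 2)/10 = 0.600000.
Step 4: Exact two-sided p-value (enumerate n! = 120 permutations of y under H0): p = 0.233333.
Step 5: alpha = 0.1. fail to reject H0.

tau_b = 0.6000 (C=8, D=2), p = 0.233333, fail to reject H0.


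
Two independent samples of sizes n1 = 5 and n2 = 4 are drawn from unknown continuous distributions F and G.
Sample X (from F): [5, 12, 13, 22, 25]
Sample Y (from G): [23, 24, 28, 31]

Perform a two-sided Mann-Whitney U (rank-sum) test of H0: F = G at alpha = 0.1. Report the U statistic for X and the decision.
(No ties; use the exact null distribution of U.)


Step 1: Combine and sort all 9 observations; assign midranks.
sorted (value, group): (5,X), (12,X), (13,X), (22,X), (23,Y), (24,Y), (25,X), (28,Y), (31,Y)
ranks: 5->1, 12->2, 13->3, 22->4, 23->5, 24->6, 25->7, 28->8, 31->9
Step 2: Rank sum for X: R1 = 1 + 2 + 3 + 4 + 7 = 17.
Step 3: U_X = R1 - n1(n1+1)/2 = 17 - 5*6/2 = 17 - 15 = 2.
       U_Y = n1*n2 - U_X = 20 - 2 = 18.
Step 4: No ties, so the exact null distribution of U (based on enumerating the C(9,5) = 126 equally likely rank assignments) gives the two-sided p-value.
Step 5: p-value = 0.063492; compare to alpha = 0.1. reject H0.

U_X = 2, p = 0.063492, reject H0 at alpha = 0.1.


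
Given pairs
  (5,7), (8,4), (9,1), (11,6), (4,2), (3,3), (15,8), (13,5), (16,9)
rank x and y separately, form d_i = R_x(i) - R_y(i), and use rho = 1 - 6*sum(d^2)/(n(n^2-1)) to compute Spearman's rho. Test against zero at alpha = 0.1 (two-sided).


Step 1: Rank x and y separately (midranks; no ties here).
rank(x): 5->3, 8->4, 9->5, 11->6, 4->2, 3->1, 15->8, 13->7, 16->9
rank(y): 7->7, 4->4, 1->1, 6->6, 2->2, 3->3, 8->8, 5->5, 9->9
Step 2: d_i = R_x(i) - R_y(i); compute d_i^2.
  (3-7)^2=16, (4-4)^2=0, (5-1)^2=16, (6-6)^2=0, (2-2)^2=0, (1-3)^2=4, (8-8)^2=0, (7-5)^2=4, (9-9)^2=0
sum(d^2) = 40.
Step 3: rho = 1 - 6*40 / (9*(9^2 - 1)) = 1 - 240/720 = 0.666667.
Step 4: Under H0, t = rho * sqrt((n-2)/(1-rho^2)) = 2.3664 ~ t(7).
Step 5: Two-sided p-value from the t-distribution with 7 df = 0.049867.
Step 6: alpha = 0.1. reject H0.

rho = 0.6667, p = 0.049867, reject H0 at alpha = 0.1.


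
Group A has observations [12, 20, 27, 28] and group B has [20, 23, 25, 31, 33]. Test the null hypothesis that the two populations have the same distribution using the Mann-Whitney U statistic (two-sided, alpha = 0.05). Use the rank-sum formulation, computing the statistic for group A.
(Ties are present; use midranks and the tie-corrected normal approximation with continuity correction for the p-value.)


Step 1: Combine and sort all 9 observations; assign midranks.
sorted (value, group): (12,X), (20,X), (20,Y), (23,Y), (25,Y), (27,X), (28,X), (31,Y), (33,Y)
ranks: 12->1, 20->2.5, 20->2.5, 23->4, 25->5, 27->6, 28->7, 31->8, 33->9
Step 2: Rank sum for X: R1 = 1 + 2.5 + 6 + 7 = 16.5.
Step 3: U_X = R1 - n1(n1+1)/2 = 16.5 - 4*5/2 = 16.5 - 10 = 6.5.
       U_Y = n1*n2 - U_X = 20 - 6.5 = 13.5.
Step 4: Ties are present, so use the tie-corrected normal approximation (with continuity correction) for the p-value.
Step 5: p-value = 0.460558; compare to alpha = 0.05. fail to reject H0.

U_X = 6.5, p = 0.460558, fail to reject H0 at alpha = 0.05.


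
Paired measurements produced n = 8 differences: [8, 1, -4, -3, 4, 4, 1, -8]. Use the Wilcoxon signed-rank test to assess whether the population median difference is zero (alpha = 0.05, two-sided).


Step 1: Drop any zero differences (none here) and take |d_i|.
|d| = [8, 1, 4, 3, 4, 4, 1, 8]
Step 2: Midrank |d_i| (ties get averaged ranks).
ranks: |8|->7.5, |1|->1.5, |4|->5, |3|->3, |4|->5, |4|->5, |1|->1.5, |8|->7.5
Step 3: Attach original signs; sum ranks with positive sign and with negative sign.
W+ = 7.5 + 1.5 + 5 + 5 + 1.5 = 20.5
W- = 5 + 3 + 7.5 = 15.5
(Check: W+ + W- = 36 should equal n(n+1)/2 = 36.)
Step 4: Test statistic W = min(W+, W-) = 15.5.
Step 5: Ties in |d|, so use the tie-corrected normal approximation.
        E[W] = n(n+1)/4 = 8*9/4 = 18.
        Tie groups: |d|=1 (t=2), |d|=4 (t=3), |d|=8 (t=2); sum(t^3 - t) = 36.
        Var[W] = n(n+1)(2n+1)/24 - sum(t^3-t)/48 = 1224/24 - 36/48 = 50.25.
        z = (W - E[W]) / sqrt(Var[W]) = (15.5 - 18) / 7.0887 = -0.3527.
        Two-sided p = 2*Phi(z) = 0.724334.
Step 6: alpha = 0.05. fail to reject H0.

W+ = 20.5, W- = 15.5, W = min = 15.5, p = 0.724334, fail to reject H0.


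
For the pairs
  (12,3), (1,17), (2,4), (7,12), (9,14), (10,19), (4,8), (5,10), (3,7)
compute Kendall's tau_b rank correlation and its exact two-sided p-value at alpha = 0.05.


Step 1: Enumerate the 36 unordered pairs (i,j) with i<j and classify each by sign(x_j-x_i) * sign(y_j-y_i).
  (1,2):dx=-11,dy=+14->D; (1,3):dx=-10,dy=+1->D; (1,4):dx=-5,dy=+9->D; (1,5):dx=-3,dy=+11->D
  (1,6):dx=-2,dy=+16->D; (1,7):dx=-8,dy=+5->D; (1,8):dx=-7,dy=+7->D; (1,9):dx=-9,dy=+4->D
  (2,3):dx=+1,dy=-13->D; (2,4):dx=+6,dy=-5->D; (2,5):dx=+8,dy=-3->D; (2,6):dx=+9,dy=+2->C
  (2,7):dx=+3,dy=-9->D; (2,8):dx=+4,dy=-7->D; (2,9):dx=+2,dy=-10->D; (3,4):dx=+5,dy=+8->C
  (3,5):dx=+7,dy=+10->C; (3,6):dx=+8,dy=+15->C; (3,7):dx=+2,dy=+4->C; (3,8):dx=+3,dy=+6->C
  (3,9):dx=+1,dy=+3->C; (4,5):dx=+2,dy=+2->C; (4,6):dx=+3,dy=+7->C; (4,7):dx=-3,dy=-4->C
  (4,8):dx=-2,dy=-2->C; (4,9):dx=-4,dy=-5->C; (5,6):dx=+1,dy=+5->C; (5,7):dx=-5,dy=-6->C
  (5,8):dx=-4,dy=-4->C; (5,9):dx=-6,dy=-7->C; (6,7):dx=-6,dy=-11->C; (6,8):dx=-5,dy=-9->C
  (6,9):dx=-7,dy=-12->C; (7,8):dx=+1,dy=+2->C; (7,9):dx=-1,dy=-1->C; (8,9):dx=-2,dy=-3->C
Step 2: C = 22, D = 14, total pairs = 36.
Step 3: tau = (C - D)/(n(n-1)/2) = (22 - 14)/36 = 0.222222.
Step 4: Exact two-sided p-value (enumerate n! = 362880 permutations of y under H0): p = 0.476709.
Step 5: alpha = 0.05. fail to reject H0.

tau_b = 0.2222 (C=22, D=14), p = 0.476709, fail to reject H0.


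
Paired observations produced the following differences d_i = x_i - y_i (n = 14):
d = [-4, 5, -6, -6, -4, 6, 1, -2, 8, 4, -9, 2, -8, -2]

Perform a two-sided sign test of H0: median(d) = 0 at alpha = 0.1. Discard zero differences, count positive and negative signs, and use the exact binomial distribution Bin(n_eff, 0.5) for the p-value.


Step 1: Discard zero differences. Original n = 14; n_eff = number of nonzero differences = 14.
Nonzero differences (with sign): -4, +5, -6, -6, -4, +6, +1, -2, +8, +4, -9, +2, -8, -2
Step 2: Count signs: positive = 6, negative = 8.
Step 3: Under H0: P(positive) = 0.5, so the number of positives S ~ Bin(14, 0.5).
Step 4: Two-sided exact p-value = sum of Bin(14,0.5) probabilities at or below the observed probability = 0.790527.
Step 5: alpha = 0.1. fail to reject H0.

n_eff = 14, pos = 6, neg = 8, p = 0.790527, fail to reject H0.


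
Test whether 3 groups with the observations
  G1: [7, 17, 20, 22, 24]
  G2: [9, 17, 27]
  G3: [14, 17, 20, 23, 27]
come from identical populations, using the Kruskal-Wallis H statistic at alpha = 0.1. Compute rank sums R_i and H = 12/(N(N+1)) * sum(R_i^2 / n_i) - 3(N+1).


Step 1: Combine all N = 13 observations and assign midranks.
sorted (value, group, rank): (7,G1,1), (9,G2,2), (14,G3,3), (17,G1,5), (17,G2,5), (17,G3,5), (20,G1,7.5), (20,G3,7.5), (22,G1,9), (23,G3,10), (24,G1,11), (27,G2,12.5), (27,G3,12.5)
Step 2: Sum ranks within each group.
R_1 = 33.5 (n_1 = 5)
R_2 = 19.5 (n_2 = 3)
R_3 = 38 (n_3 = 5)
Step 3: H = 12/(N(N+1)) * sum(R_i^2/n_i) - 3(N+1)
     = 12/(13*14) * (33.5^2/5 + 19.5^2/3 + 38^2/5) - 3*14
     = 0.065934 * 640 - 42
     = 0.197802.
Step 4: Ties present; correction factor C = 1 - 36/(13^3 - 13) = 0.983516. Corrected H = 0.197802 / 0.983516 = 0.201117.
Step 5: Under H0, H ~ chi^2(2); p-value = 0.904332.
Step 6: alpha = 0.1. fail to reject H0.

H = 0.2011, df = 2, p = 0.904332, fail to reject H0.


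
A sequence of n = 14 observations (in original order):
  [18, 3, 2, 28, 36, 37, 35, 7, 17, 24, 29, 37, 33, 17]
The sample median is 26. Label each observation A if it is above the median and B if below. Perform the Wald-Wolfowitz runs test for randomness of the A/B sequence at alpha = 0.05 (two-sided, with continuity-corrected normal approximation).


Step 1: Compute median = 26; label A = above, B = below.
Labels in order: BBBAAAABBBAAAB  (n_A = 7, n_B = 7)
Step 2: Count runs R = 5.
Step 3: Under H0 (random ordering), E[R] = 2*n_A*n_B/(n_A+n_B) + 1 = 2*7*7/14 + 1 = 8.0000.
        Var[R] = 2*n_A*n_B*(2*n_A*n_B - n_A - n_B) / ((n_A+n_B)^2 * (n_A+n_B-1)) = 8232/2548 = 3.2308.
        SD[R] = 1.7974.
Step 4: Continuity-corrected z = (R + 0.5 - E[R]) / SD[R] = (5 + 0.5 - 8.0000) / 1.7974 = -1.3909.
Step 5: Two-sided p-value via normal approximation = 2*(1 - Phi(|z|)) = 0.164264.
Step 6: alpha = 0.05. fail to reject H0.

R = 5, z = -1.3909, p = 0.164264, fail to reject H0.


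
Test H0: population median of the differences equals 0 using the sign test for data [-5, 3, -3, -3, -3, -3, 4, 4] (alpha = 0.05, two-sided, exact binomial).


Step 1: Discard zero differences. Original n = 8; n_eff = number of nonzero differences = 8.
Nonzero differences (with sign): -5, +3, -3, -3, -3, -3, +4, +4
Step 2: Count signs: positive = 3, negative = 5.
Step 3: Under H0: P(positive) = 0.5, so the number of positives S ~ Bin(8, 0.5).
Step 4: Two-sided exact p-value = sum of Bin(8,0.5) probabilities at or below the observed probability = 0.726562.
Step 5: alpha = 0.05. fail to reject H0.

n_eff = 8, pos = 3, neg = 5, p = 0.726562, fail to reject H0.


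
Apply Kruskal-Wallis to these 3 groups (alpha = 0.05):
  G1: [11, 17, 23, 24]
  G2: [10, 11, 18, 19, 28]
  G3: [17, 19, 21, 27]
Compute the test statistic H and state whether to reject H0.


Step 1: Combine all N = 13 observations and assign midranks.
sorted (value, group, rank): (10,G2,1), (11,G1,2.5), (11,G2,2.5), (17,G1,4.5), (17,G3,4.5), (18,G2,6), (19,G2,7.5), (19,G3,7.5), (21,G3,9), (23,G1,10), (24,G1,11), (27,G3,12), (28,G2,13)
Step 2: Sum ranks within each group.
R_1 = 28 (n_1 = 4)
R_2 = 30 (n_2 = 5)
R_3 = 33 (n_3 = 4)
Step 3: H = 12/(N(N+1)) * sum(R_i^2/n_i) - 3(N+1)
     = 12/(13*14) * (28^2/4 + 30^2/5 + 33^2/4) - 3*14
     = 0.065934 * 648.25 - 42
     = 0.741758.
Step 4: Ties present; correction factor C = 1 - 18/(13^3 - 13) = 0.991758. Corrected H = 0.741758 / 0.991758 = 0.747922.
Step 5: Under H0, H ~ chi^2(2); p-value = 0.688004.
Step 6: alpha = 0.05. fail to reject H0.

H = 0.7479, df = 2, p = 0.688004, fail to reject H0.


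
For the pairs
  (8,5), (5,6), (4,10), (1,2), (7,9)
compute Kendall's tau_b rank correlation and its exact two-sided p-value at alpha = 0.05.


Step 1: Enumerate the 10 unordered pairs (i,j) with i<j and classify each by sign(x_j-x_i) * sign(y_j-y_i).
  (1,2):dx=-3,dy=+1->D; (1,3):dx=-4,dy=+5->D; (1,4):dx=-7,dy=-3->C; (1,5):dx=-1,dy=+4->D
  (2,3):dx=-1,dy=+4->D; (2,4):dx=-4,dy=-4->C; (2,5):dx=+2,dy=+3->C; (3,4):dx=-3,dy=-8->C
  (3,5):dx=+3,dy=-1->D; (4,5):dx=+6,dy=+7->C
Step 2: C = 5, D = 5, total pairs = 10.
Step 3: tau = (C - D)/(n(n-1)/2) = (5 - 5)/10 = 0.000000.
Step 4: Exact two-sided p-value (enumerate n! = 120 permutations of y under H0): p = 1.000000.
Step 5: alpha = 0.05. fail to reject H0.

tau_b = 0.0000 (C=5, D=5), p = 1.000000, fail to reject H0.


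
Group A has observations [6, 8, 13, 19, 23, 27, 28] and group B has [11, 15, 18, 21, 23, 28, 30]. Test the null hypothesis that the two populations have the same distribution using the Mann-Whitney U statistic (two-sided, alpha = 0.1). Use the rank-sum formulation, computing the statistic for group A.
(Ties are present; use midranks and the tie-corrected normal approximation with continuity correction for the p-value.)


Step 1: Combine and sort all 14 observations; assign midranks.
sorted (value, group): (6,X), (8,X), (11,Y), (13,X), (15,Y), (18,Y), (19,X), (21,Y), (23,X), (23,Y), (27,X), (28,X), (28,Y), (30,Y)
ranks: 6->1, 8->2, 11->3, 13->4, 15->5, 18->6, 19->7, 21->8, 23->9.5, 23->9.5, 27->11, 28->12.5, 28->12.5, 30->14
Step 2: Rank sum for X: R1 = 1 + 2 + 4 + 7 + 9.5 + 11 + 12.5 = 47.
Step 3: U_X = R1 - n1(n1+1)/2 = 47 - 7*8/2 = 47 - 28 = 19.
       U_Y = n1*n2 - U_X = 49 - 19 = 30.
Step 4: Ties are present, so use the tie-corrected normal approximation (with continuity correction) for the p-value.
Step 5: p-value = 0.521987; compare to alpha = 0.1. fail to reject H0.

U_X = 19, p = 0.521987, fail to reject H0 at alpha = 0.1.


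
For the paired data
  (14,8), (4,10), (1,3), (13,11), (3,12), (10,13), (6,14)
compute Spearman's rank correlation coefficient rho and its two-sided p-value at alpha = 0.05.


Step 1: Rank x and y separately (midranks; no ties here).
rank(x): 14->7, 4->3, 1->1, 13->6, 3->2, 10->5, 6->4
rank(y): 8->2, 10->3, 3->1, 11->4, 12->5, 13->6, 14->7
Step 2: d_i = R_x(i) - R_y(i); compute d_i^2.
  (7-2)^2=25, (3-3)^2=0, (1-1)^2=0, (6-4)^2=4, (2-5)^2=9, (5-6)^2=1, (4-7)^2=9
sum(d^2) = 48.
Step 3: rho = 1 - 6*48 / (7*(7^2 - 1)) = 1 - 288/336 = 0.142857.
Step 4: Under H0, t = rho * sqrt((n-2)/(1-rho^2)) = 0.3227 ~ t(5).
Step 5: Two-sided p-value from the t-distribution with 5 df = 0.759945.
Step 6: alpha = 0.05. fail to reject H0.

rho = 0.1429, p = 0.759945, fail to reject H0 at alpha = 0.05.


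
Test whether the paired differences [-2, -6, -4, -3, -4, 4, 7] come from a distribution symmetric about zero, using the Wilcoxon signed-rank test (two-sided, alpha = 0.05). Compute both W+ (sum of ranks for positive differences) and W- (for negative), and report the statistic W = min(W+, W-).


Step 1: Drop any zero differences (none here) and take |d_i|.
|d| = [2, 6, 4, 3, 4, 4, 7]
Step 2: Midrank |d_i| (ties get averaged ranks).
ranks: |2|->1, |6|->6, |4|->4, |3|->2, |4|->4, |4|->4, |7|->7
Step 3: Attach original signs; sum ranks with positive sign and with negative sign.
W+ = 4 + 7 = 11
W- = 1 + 6 + 4 + 2 + 4 = 17
(Check: W+ + W- = 28 should equal n(n+1)/2 = 28.)
Step 4: Test statistic W = min(W+, W-) = 11.
Step 5: Ties in |d|, so use the tie-corrected normal approximation.
        E[W] = n(n+1)/4 = 7*8/4 = 14.
        Tie groups: |d|=4 (t=3); sum(t^3 - t) = 24.
        Var[W] = n(n+1)(2n+1)/24 - sum(t^3-t)/48 = 840/24 - 24/48 = 34.5.
        z = (W - E[W]) / sqrt(Var[W]) = (11 - 14) / 5.8737 = -0.5108.
        Two-sided p = 2*Phi(z) = 0.609523.
Step 6: alpha = 0.05. fail to reject H0.

W+ = 11, W- = 17, W = min = 11, p = 0.609523, fail to reject H0.
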